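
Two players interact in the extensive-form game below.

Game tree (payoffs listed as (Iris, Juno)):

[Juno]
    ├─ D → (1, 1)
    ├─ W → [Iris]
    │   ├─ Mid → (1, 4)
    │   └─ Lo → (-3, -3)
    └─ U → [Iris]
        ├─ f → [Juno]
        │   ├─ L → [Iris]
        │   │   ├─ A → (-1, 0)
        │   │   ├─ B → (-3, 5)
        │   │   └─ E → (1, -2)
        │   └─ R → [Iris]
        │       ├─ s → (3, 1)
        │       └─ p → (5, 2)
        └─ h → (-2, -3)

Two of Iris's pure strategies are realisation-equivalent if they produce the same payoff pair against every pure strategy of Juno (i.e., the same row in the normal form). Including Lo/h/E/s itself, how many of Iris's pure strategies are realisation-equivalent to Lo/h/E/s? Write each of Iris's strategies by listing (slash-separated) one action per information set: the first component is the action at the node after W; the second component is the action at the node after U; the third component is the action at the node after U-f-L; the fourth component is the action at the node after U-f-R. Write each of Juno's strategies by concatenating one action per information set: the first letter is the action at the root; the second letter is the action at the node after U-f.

Row for Lo/h/E/s (columns DL, DR, WL, WR, UL, UR): (1,1) (1,1) (-3,-3) (-3,-3) (-2,-3) (-2,-3).
Under Lo/h/E/s, Iris's choice at the node after U-f-L and at the node after U-f-R can never be reached regardless of what Juno does, so varying those choices leaves every outcome unchanged.
Holding the reachable choices fixed and varying the unreachable ones freely already gives 3 × 2 = 6 equivalent strategies.
No other strategy reproduces this row, so those 6 are the full class: Lo/h/A/s, Lo/h/A/p, Lo/h/B/s, Lo/h/B/p, Lo/h/E/s, Lo/h/E/p.

6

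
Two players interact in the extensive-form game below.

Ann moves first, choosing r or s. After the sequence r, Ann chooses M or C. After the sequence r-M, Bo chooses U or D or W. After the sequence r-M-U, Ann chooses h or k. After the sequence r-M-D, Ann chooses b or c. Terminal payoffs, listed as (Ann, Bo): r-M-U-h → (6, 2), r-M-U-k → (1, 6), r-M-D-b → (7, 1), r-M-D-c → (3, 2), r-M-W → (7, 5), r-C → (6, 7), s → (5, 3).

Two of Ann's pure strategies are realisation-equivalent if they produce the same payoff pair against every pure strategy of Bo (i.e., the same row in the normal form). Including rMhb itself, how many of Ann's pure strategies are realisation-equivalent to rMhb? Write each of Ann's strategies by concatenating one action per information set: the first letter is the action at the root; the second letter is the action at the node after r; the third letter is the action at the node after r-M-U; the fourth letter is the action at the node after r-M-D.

Row for rMhb (columns U, D, W): (6,2) (7,1) (7,5).
Every one of Ann's information sets is on the play path for some reply by Bo when Ann follows rMhb.
Changing the action at any of them therefore changes at least one column, so only rMhb itself gives this row.

1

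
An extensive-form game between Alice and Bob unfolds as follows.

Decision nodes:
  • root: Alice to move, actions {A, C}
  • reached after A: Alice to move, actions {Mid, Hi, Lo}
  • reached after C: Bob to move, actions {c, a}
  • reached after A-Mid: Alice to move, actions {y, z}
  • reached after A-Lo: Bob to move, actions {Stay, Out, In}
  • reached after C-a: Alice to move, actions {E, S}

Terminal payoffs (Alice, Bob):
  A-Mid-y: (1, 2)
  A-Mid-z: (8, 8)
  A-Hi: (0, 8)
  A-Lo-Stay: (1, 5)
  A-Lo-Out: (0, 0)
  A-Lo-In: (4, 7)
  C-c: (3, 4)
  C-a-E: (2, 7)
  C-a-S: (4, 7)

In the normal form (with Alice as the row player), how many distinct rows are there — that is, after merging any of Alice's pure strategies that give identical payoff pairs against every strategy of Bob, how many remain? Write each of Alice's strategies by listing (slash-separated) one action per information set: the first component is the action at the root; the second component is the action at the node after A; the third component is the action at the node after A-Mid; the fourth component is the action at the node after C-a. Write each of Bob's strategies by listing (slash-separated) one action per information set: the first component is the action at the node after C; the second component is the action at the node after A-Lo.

6

Alice has 24 pure strategies: A/Mid/y/E, A/Mid/y/S, A/Mid/z/E, A/Mid/z/S, A/Hi/y/E, A/Hi/y/S, A/Hi/z/E, A/Hi/z/S, A/Lo/y/E, A/Lo/y/S, A/Lo/z/E, A/Lo/z/S, C/Mid/y/E, C/Mid/y/S, C/Mid/z/E, C/Mid/z/S, C/Hi/y/E, C/Hi/y/S, C/Hi/z/E, C/Hi/z/S, C/Lo/y/E, C/Lo/y/S, C/Lo/z/E, C/Lo/z/S. Columns: c/Stay, c/Out, c/In, a/Stay, a/Out, a/In.
{A/Mid/y/E, A/Mid/y/S} → row (1,2) (1,2) (1,2) (1,2) (1,2) (1,2)
{A/Mid/z/E, A/Mid/z/S} → row (8,8) (8,8) (8,8) (8,8) (8,8) (8,8)
{A/Hi/y/E, A/Hi/y/S, A/Hi/z/E, A/Hi/z/S} → row (0,8) (0,8) (0,8) (0,8) (0,8) (0,8)
{A/Lo/y/E, A/Lo/y/S, A/Lo/z/E, A/Lo/z/S} → row (1,5) (0,0) (4,7) (1,5) (0,0) (4,7)
{C/Mid/y/E, C/Mid/z/E, C/Hi/y/E, C/Hi/z/E, C/Lo/y/E, C/Lo/z/E} → row (3,4) (3,4) (3,4) (2,7) (2,7) (2,7)
{C/Mid/y/S, C/Mid/z/S, C/Hi/y/S, C/Hi/z/S, C/Lo/y/S, C/Lo/z/S} → row (3,4) (3,4) (3,4) (4,7) (4,7) (4,7)
That's 6 distinct rows out of 24 strategies.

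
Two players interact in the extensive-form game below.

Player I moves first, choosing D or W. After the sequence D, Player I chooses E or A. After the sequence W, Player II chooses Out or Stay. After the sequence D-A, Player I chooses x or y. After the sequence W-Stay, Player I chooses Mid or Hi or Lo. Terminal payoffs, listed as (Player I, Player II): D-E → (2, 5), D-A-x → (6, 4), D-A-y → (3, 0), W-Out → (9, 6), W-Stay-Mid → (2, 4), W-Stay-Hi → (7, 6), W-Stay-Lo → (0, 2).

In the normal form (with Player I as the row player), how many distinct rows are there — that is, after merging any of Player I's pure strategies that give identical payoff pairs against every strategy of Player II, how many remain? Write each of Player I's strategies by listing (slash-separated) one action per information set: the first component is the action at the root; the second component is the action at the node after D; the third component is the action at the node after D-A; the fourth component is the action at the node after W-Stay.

6

Player I has 24 pure strategies: D/E/x/Mid, D/E/x/Hi, D/E/x/Lo, D/E/y/Mid, D/E/y/Hi, D/E/y/Lo, D/A/x/Mid, D/A/x/Hi, D/A/x/Lo, D/A/y/Mid, D/A/y/Hi, D/A/y/Lo, W/E/x/Mid, W/E/x/Hi, W/E/x/Lo, W/E/y/Mid, W/E/y/Hi, W/E/y/Lo, W/A/x/Mid, W/A/x/Hi, W/A/x/Lo, W/A/y/Mid, W/A/y/Hi, W/A/y/Lo. Columns: Out, Stay.
{D/E/x/Mid, D/E/x/Hi, D/E/x/Lo, D/E/y/Mid, D/E/y/Hi, D/E/y/Lo} → row (2,5) (2,5)
{D/A/x/Mid, D/A/x/Hi, D/A/x/Lo} → row (6,4) (6,4)
{D/A/y/Mid, D/A/y/Hi, D/A/y/Lo} → row (3,0) (3,0)
{W/E/x/Mid, W/E/y/Mid, W/A/x/Mid, W/A/y/Mid} → row (9,6) (2,4)
{W/E/x/Hi, W/E/y/Hi, W/A/x/Hi, W/A/y/Hi} → row (9,6) (7,6)
{W/E/x/Lo, W/E/y/Lo, W/A/x/Lo, W/A/y/Lo} → row (9,6) (0,2)
That's 6 distinct rows out of 24 strategies.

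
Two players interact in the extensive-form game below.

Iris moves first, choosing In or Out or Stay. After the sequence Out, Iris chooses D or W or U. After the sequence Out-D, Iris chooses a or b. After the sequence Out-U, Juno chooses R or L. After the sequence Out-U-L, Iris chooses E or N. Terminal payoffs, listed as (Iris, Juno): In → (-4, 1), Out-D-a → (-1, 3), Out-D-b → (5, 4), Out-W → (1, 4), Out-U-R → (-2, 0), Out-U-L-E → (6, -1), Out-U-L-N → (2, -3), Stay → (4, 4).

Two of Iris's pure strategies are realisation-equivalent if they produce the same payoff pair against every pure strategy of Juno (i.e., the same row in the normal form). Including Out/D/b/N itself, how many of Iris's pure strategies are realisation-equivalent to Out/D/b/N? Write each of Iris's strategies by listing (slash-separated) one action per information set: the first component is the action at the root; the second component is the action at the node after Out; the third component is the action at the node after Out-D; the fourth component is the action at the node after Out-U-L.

Row for Out/D/b/N (columns R, L): (5,4) (5,4).
Under Out/D/b/N, Iris's choice at the node after Out-U-L can never be reached regardless of what Juno does, so varying those choices leaves every outcome unchanged.
Holding the reachable choices fixed and varying the unreachable one freely already gives 2 equivalent strategies.
No other strategy reproduces this row, so those 2 are the full class: Out/D/b/E, Out/D/b/N.

2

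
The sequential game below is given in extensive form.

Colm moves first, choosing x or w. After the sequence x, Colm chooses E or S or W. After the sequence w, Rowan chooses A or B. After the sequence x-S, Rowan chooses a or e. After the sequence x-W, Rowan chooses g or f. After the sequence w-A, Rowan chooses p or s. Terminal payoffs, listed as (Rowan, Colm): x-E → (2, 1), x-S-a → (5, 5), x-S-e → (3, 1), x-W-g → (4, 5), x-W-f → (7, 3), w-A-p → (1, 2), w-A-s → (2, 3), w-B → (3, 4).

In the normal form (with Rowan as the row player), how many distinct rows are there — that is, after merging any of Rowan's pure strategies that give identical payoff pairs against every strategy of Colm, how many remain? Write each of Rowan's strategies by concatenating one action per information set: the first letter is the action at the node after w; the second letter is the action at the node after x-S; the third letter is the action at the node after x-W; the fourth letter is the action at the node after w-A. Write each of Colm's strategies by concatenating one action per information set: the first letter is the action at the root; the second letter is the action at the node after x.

12

Rowan has 16 pure strategies: Aagp, Aags, Aafp, Aafs, Aegp, Aegs, Aefp, Aefs, Bagp, Bags, Bafp, Bafs, Begp, Begs, Befp, Befs. Columns: xE, xS, xW, wE, wS, wW.
{Aagp} → row (2,1) (5,5) (4,5) (1,2) (1,2) (1,2)
{Aags} → row (2,1) (5,5) (4,5) (2,3) (2,3) (2,3)
{Aafp} → row (2,1) (5,5) (7,3) (1,2) (1,2) (1,2)
{Aafs} → row (2,1) (5,5) (7,3) (2,3) (2,3) (2,3)
{Aegp} → row (2,1) (3,1) (4,5) (1,2) (1,2) (1,2)
{Aegs} → row (2,1) (3,1) (4,5) (2,3) (2,3) (2,3)
{Aefp} → row (2,1) (3,1) (7,3) (1,2) (1,2) (1,2)
{Aefs} → row (2,1) (3,1) (7,3) (2,3) (2,3) (2,3)
{Bagp, Bags} → row (2,1) (5,5) (4,5) (3,4) (3,4) (3,4)
{Bafp, Bafs} → row (2,1) (5,5) (7,3) (3,4) (3,4) (3,4)
{Begp, Begs} → row (2,1) (3,1) (4,5) (3,4) (3,4) (3,4)
{Befp, Befs} → row (2,1) (3,1) (7,3) (3,4) (3,4) (3,4)
That's 12 distinct rows out of 16 strategies.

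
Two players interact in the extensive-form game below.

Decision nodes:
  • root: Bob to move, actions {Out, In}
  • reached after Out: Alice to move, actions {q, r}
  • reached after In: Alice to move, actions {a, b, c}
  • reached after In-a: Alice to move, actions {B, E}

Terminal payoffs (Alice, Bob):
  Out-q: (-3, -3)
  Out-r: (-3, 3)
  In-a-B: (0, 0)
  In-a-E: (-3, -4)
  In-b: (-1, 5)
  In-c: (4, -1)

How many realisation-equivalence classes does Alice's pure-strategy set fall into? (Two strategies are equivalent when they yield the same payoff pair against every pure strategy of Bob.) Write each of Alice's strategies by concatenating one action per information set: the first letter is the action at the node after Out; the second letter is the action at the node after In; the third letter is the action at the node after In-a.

8

Alice has 12 pure strategies: qaB, qaE, qbB, qbE, qcB, qcE, raB, raE, rbB, rbE, rcB, rcE. Columns: Out, In.
{qaB} → row (-3,-3) (0,0)
{qaE} → row (-3,-3) (-3,-4)
{qbB, qbE} → row (-3,-3) (-1,5)
{qcB, qcE} → row (-3,-3) (4,-1)
{raB} → row (-3,3) (0,0)
{raE} → row (-3,3) (-3,-4)
{rbB, rbE} → row (-3,3) (-1,5)
{rcB, rcE} → row (-3,3) (4,-1)
That's 8 distinct rows out of 12 strategies.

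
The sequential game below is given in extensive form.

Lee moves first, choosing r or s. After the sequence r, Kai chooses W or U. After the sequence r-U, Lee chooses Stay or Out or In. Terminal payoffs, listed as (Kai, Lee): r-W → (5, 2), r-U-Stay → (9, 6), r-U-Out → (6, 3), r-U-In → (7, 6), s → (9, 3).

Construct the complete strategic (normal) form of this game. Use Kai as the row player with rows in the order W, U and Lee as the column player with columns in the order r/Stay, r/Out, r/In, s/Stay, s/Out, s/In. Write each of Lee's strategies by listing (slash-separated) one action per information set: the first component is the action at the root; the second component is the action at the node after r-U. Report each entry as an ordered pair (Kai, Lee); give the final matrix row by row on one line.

W: (5,2) (5,2) (5,2) (9,3) (9,3) (9,3) | U: (9,6) (6,3) (7,6) (9,3) (9,3) (9,3)

       r/Stay    r/Out     r/In   s/Stay    s/Out     s/In
   W    (5,2)    (5,2)    (5,2)    (9,3)    (9,3)    (9,3)
   U    (9,6)    (6,3)    (7,6)    (9,3)    (9,3)    (9,3)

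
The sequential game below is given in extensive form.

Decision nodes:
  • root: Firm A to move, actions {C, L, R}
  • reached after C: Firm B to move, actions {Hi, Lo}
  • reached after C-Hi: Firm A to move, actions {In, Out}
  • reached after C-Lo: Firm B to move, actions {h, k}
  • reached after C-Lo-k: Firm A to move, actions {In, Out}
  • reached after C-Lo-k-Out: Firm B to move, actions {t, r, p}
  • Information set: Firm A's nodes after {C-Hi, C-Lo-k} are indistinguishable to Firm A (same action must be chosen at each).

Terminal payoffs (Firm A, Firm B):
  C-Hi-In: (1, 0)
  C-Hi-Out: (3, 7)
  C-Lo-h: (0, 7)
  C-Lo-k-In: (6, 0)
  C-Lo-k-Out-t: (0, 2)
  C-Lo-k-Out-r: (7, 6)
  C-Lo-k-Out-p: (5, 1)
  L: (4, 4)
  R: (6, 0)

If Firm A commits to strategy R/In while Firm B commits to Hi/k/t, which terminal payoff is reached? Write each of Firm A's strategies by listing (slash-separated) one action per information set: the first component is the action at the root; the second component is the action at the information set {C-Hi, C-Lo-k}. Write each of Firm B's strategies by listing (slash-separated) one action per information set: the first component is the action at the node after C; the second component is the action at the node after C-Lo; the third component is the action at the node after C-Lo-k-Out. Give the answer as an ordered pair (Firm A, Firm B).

(6, 0)

Trace the play path from the root:
  Firm A plays R
→ terminal payoff (6, 0).
(Firm A's choice at the information set {C-Hi, C-Lo-k} is never reached on this path, so it doesn't affect the outcome.)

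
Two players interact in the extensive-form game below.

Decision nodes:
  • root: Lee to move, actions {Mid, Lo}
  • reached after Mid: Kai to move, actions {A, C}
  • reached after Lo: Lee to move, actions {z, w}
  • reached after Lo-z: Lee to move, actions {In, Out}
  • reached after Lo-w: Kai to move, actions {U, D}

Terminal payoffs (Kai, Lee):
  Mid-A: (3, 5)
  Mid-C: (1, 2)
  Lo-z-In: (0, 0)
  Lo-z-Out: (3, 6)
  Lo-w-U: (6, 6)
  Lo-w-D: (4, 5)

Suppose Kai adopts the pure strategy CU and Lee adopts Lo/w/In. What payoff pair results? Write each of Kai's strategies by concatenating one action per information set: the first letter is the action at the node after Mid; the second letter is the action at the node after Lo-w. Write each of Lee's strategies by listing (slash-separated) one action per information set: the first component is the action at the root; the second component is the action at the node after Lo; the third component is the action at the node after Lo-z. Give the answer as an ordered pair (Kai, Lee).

(6, 6)

Trace the play path from the root:
  Lee plays Lo
  Lee plays w at [Lo]
  Kai plays U at [Lo-w]
→ terminal payoff (6, 6).
(Kai's choice at the node after Mid is never reached on this path, so it doesn't affect the outcome.)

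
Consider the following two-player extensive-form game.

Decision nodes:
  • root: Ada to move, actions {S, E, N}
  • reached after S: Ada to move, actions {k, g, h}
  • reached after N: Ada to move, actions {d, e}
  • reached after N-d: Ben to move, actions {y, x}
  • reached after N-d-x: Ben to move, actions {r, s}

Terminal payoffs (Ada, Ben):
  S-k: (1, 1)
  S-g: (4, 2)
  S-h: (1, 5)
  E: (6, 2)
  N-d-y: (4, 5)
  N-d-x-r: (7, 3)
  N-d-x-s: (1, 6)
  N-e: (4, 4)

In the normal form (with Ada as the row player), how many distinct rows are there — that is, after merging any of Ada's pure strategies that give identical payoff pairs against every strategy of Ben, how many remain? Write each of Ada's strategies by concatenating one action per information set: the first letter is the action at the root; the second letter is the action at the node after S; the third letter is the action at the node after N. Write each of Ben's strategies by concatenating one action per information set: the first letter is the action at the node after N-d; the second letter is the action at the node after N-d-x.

Ada has 18 pure strategies: Skd, Ske, Sgd, Sge, Shd, She, Ekd, Eke, Egd, Ege, Ehd, Ehe, Nkd, Nke, Ngd, Nge, Nhd, Nhe. Columns: yr, ys, xr, xs.
{Skd, Ske} → row (1,1) (1,1) (1,1) (1,1)
{Sgd, Sge} → row (4,2) (4,2) (4,2) (4,2)
{Shd, She} → row (1,5) (1,5) (1,5) (1,5)
{Ekd, Eke, Egd, Ege, Ehd, Ehe} → row (6,2) (6,2) (6,2) (6,2)
{Nkd, Ngd, Nhd} → row (4,5) (4,5) (7,3) (1,6)
{Nke, Nge, Nhe} → row (4,4) (4,4) (4,4) (4,4)
That's 6 distinct rows out of 18 strategies.

6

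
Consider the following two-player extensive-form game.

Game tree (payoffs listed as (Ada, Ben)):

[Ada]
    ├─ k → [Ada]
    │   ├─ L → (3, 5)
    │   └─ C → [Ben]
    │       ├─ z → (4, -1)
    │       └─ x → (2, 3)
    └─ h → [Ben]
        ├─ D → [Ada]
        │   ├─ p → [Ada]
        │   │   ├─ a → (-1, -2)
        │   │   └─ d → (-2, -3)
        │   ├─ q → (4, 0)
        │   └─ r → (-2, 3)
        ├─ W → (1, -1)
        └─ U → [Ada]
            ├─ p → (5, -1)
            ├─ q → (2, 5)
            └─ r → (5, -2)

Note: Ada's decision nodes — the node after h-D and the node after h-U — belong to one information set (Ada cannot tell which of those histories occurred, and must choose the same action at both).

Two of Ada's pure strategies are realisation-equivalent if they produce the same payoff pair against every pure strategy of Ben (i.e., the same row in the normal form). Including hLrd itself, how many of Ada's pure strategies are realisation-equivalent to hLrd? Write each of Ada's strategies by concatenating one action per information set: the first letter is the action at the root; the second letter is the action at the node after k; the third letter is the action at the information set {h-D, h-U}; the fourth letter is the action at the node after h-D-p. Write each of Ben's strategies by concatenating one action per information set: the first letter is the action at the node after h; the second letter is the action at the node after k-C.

4

Row for hLrd (columns Dz, Dx, Wz, Wx, Uz, Ux): (-2,3) (-2,3) (1,-1) (1,-1) (5,-2) (5,-2).
Under hLrd, Ada's choice at the node after k and at the node after h-D-p can never be reached regardless of what Ben does, so varying those choices leaves every outcome unchanged.
Holding the reachable choices fixed and varying the unreachable ones freely already gives 2 × 2 = 4 equivalent strategies.
No other strategy reproduces this row, so those 4 are the full class: hLra, hLrd, hCra, hCrd.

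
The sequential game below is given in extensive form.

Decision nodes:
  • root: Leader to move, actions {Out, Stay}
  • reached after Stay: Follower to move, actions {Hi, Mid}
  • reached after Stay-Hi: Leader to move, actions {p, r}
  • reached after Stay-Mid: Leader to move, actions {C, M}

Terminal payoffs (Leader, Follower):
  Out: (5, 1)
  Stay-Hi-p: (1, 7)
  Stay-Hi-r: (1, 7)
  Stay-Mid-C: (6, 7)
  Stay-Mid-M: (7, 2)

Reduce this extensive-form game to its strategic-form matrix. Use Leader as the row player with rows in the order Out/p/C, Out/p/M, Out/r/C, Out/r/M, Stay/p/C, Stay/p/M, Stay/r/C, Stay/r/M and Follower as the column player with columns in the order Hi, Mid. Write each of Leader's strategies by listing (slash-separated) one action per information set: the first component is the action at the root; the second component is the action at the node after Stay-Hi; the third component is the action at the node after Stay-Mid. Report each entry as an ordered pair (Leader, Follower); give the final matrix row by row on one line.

Row Out/p/C: Hi→(5,1), Mid→(5,1)
Row Out/p/M: Hi→(5,1), Mid→(5,1)
Row Out/r/C: Hi→(5,1), Mid→(5,1)
Row Out/r/M: Hi→(5,1), Mid→(5,1)
Row Stay/p/C: Hi→(1,7), Mid→(6,7)
Row Stay/p/M: Hi→(1,7), Mid→(7,2)
Row Stay/r/C: Hi→(1,7), Mid→(6,7)
Row Stay/r/M: Hi→(1,7), Mid→(7,2)

Out/p/C: (5,1) (5,1) | Out/p/M: (5,1) (5,1) | Out/r/C: (5,1) (5,1) | Out/r/M: (5,1) (5,1) | Stay/p/C: (1,7) (6,7) | Stay/p/M: (1,7) (7,2) | Stay/r/C: (1,7) (6,7) | Stay/r/M: (1,7) (7,2)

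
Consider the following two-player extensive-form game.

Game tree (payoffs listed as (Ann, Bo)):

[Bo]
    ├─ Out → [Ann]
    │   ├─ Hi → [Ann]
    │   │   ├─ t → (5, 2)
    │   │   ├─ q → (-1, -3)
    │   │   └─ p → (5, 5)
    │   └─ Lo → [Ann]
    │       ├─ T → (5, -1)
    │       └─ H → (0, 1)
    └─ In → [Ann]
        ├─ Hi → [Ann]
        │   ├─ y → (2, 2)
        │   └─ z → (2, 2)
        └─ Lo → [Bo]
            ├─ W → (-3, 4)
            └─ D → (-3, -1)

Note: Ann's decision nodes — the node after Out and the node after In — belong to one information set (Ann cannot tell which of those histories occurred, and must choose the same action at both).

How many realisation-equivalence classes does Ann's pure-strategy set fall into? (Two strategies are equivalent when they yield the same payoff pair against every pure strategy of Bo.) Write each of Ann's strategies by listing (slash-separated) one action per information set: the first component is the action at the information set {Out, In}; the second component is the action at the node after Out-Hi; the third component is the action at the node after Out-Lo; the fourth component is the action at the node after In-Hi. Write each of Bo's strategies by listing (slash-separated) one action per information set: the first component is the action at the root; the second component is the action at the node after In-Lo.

5

Ann has 24 pure strategies: Hi/t/T/y, Hi/t/T/z, Hi/t/H/y, Hi/t/H/z, Hi/q/T/y, Hi/q/T/z, Hi/q/H/y, Hi/q/H/z, Hi/p/T/y, Hi/p/T/z, Hi/p/H/y, Hi/p/H/z, Lo/t/T/y, Lo/t/T/z, Lo/t/H/y, Lo/t/H/z, Lo/q/T/y, Lo/q/T/z, Lo/q/H/y, Lo/q/H/z, Lo/p/T/y, Lo/p/T/z, Lo/p/H/y, Lo/p/H/z. Columns: Out/W, Out/D, In/W, In/D.
{Hi/t/T/y, Hi/t/T/z, Hi/t/H/y, Hi/t/H/z} → row (5,2) (5,2) (2,2) (2,2)
{Hi/q/T/y, Hi/q/T/z, Hi/q/H/y, Hi/q/H/z} → row (-1,-3) (-1,-3) (2,2) (2,2)
{Hi/p/T/y, Hi/p/T/z, Hi/p/H/y, Hi/p/H/z} → row (5,5) (5,5) (2,2) (2,2)
{Lo/t/T/y, Lo/t/T/z, Lo/q/T/y, Lo/q/T/z, Lo/p/T/y, Lo/p/T/z} → row (5,-1) (5,-1) (-3,4) (-3,-1)
{Lo/t/H/y, Lo/t/H/z, Lo/q/H/y, Lo/q/H/z, Lo/p/H/y, Lo/p/H/z} → row (0,1) (0,1) (-3,4) (-3,-1)
That's 5 distinct rows out of 24 strategies.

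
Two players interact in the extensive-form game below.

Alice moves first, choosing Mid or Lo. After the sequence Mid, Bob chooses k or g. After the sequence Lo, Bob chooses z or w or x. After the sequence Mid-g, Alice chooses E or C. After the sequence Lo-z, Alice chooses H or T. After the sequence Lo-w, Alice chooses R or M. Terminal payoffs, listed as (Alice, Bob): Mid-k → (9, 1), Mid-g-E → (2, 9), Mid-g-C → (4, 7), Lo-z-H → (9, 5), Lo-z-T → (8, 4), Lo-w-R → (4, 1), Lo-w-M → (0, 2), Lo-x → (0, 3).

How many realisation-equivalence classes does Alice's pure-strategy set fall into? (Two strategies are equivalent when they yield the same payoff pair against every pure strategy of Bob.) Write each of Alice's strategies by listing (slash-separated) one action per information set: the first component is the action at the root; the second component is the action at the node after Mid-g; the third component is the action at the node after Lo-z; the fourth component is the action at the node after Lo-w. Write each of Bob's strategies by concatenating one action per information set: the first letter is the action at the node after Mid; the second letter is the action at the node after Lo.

Alice has 16 pure strategies: Mid/E/H/R, Mid/E/H/M, Mid/E/T/R, Mid/E/T/M, Mid/C/H/R, Mid/C/H/M, Mid/C/T/R, Mid/C/T/M, Lo/E/H/R, Lo/E/H/M, Lo/E/T/R, Lo/E/T/M, Lo/C/H/R, Lo/C/H/M, Lo/C/T/R, Lo/C/T/M. Columns: kz, kw, kx, gz, gw, gx.
{Mid/E/H/R, Mid/E/H/M, Mid/E/T/R, Mid/E/T/M} → row (9,1) (9,1) (9,1) (2,9) (2,9) (2,9)
{Mid/C/H/R, Mid/C/H/M, Mid/C/T/R, Mid/C/T/M} → row (9,1) (9,1) (9,1) (4,7) (4,7) (4,7)
{Lo/E/H/R, Lo/C/H/R} → row (9,5) (4,1) (0,3) (9,5) (4,1) (0,3)
{Lo/E/H/M, Lo/C/H/M} → row (9,5) (0,2) (0,3) (9,5) (0,2) (0,3)
{Lo/E/T/R, Lo/C/T/R} → row (8,4) (4,1) (0,3) (8,4) (4,1) (0,3)
{Lo/E/T/M, Lo/C/T/M} → row (8,4) (0,2) (0,3) (8,4) (0,2) (0,3)
That's 6 distinct rows out of 16 strategies.

6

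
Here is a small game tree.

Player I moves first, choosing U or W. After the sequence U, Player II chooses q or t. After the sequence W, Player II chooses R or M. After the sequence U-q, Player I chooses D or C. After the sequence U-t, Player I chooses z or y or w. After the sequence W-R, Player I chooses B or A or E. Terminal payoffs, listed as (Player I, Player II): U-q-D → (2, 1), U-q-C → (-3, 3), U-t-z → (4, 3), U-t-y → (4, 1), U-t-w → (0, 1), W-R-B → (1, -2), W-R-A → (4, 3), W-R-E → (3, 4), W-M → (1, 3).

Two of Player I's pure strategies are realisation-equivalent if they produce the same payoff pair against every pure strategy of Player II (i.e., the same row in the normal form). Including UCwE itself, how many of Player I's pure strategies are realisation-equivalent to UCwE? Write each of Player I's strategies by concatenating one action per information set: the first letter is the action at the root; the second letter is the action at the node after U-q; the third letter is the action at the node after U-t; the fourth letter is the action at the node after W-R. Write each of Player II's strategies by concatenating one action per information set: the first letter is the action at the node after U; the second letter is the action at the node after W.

Row for UCwE (columns qR, qM, tR, tM): (-3,3) (-3,3) (0,1) (0,1).
Under UCwE, Player I's choice at the node after W-R can never be reached regardless of what Player II does, so varying those choices leaves every outcome unchanged.
Holding the reachable choices fixed and varying the unreachable one freely already gives 3 equivalent strategies.
No other strategy reproduces this row, so those 3 are the full class: UCwB, UCwA, UCwE.

3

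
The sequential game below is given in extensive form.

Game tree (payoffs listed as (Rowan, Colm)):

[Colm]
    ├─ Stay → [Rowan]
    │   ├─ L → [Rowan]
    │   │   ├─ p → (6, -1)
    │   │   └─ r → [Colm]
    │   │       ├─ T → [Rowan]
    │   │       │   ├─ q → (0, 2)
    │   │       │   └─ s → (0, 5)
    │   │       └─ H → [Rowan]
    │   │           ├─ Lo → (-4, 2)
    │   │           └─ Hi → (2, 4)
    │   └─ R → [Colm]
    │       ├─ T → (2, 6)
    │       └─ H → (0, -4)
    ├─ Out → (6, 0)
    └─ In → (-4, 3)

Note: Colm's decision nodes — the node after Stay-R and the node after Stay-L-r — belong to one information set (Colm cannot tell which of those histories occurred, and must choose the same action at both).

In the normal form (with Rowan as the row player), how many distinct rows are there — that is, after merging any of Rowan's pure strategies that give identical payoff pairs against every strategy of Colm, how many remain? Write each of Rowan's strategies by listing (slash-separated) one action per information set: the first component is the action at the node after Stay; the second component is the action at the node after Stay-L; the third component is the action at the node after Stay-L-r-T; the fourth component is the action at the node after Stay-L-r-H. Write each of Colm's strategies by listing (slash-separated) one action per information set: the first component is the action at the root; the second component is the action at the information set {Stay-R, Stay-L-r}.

6

Rowan has 16 pure strategies: L/p/q/Lo, L/p/q/Hi, L/p/s/Lo, L/p/s/Hi, L/r/q/Lo, L/r/q/Hi, L/r/s/Lo, L/r/s/Hi, R/p/q/Lo, R/p/q/Hi, R/p/s/Lo, R/p/s/Hi, R/r/q/Lo, R/r/q/Hi, R/r/s/Lo, R/r/s/Hi. Columns: Stay/T, Stay/H, Out/T, Out/H, In/T, In/H.
{L/p/q/Lo, L/p/q/Hi, L/p/s/Lo, L/p/s/Hi} → row (6,-1) (6,-1) (6,0) (6,0) (-4,3) (-4,3)
{L/r/q/Lo} → row (0,2) (-4,2) (6,0) (6,0) (-4,3) (-4,3)
{L/r/q/Hi} → row (0,2) (2,4) (6,0) (6,0) (-4,3) (-4,3)
{L/r/s/Lo} → row (0,5) (-4,2) (6,0) (6,0) (-4,3) (-4,3)
{L/r/s/Hi} → row (0,5) (2,4) (6,0) (6,0) (-4,3) (-4,3)
{R/p/q/Lo, R/p/q/Hi, R/p/s/Lo, R/p/s/Hi, R/r/q/Lo, R/r/q/Hi, R/r/s/Lo, R/r/s/Hi} → row (2,6) (0,-4) (6,0) (6,0) (-4,3) (-4,3)
That's 6 distinct rows out of 16 strategies.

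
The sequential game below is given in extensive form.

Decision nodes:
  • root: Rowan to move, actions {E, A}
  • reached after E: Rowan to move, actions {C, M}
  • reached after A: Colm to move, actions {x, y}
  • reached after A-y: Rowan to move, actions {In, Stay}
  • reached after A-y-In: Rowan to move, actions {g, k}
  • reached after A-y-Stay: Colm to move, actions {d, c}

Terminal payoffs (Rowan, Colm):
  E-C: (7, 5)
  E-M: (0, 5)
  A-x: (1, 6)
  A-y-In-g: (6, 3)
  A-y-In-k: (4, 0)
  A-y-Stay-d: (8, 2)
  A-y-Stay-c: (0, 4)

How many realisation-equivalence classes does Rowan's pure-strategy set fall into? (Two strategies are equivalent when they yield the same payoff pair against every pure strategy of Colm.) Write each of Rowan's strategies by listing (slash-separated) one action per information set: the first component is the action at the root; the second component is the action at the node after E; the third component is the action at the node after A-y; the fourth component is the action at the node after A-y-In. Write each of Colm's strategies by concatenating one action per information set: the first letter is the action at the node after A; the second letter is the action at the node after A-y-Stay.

Rowan has 16 pure strategies: E/C/In/g, E/C/In/k, E/C/Stay/g, E/C/Stay/k, E/M/In/g, E/M/In/k, E/M/Stay/g, E/M/Stay/k, A/C/In/g, A/C/In/k, A/C/Stay/g, A/C/Stay/k, A/M/In/g, A/M/In/k, A/M/Stay/g, A/M/Stay/k. Columns: xd, xc, yd, yc.
{E/C/In/g, E/C/In/k, E/C/Stay/g, E/C/Stay/k} → row (7,5) (7,5) (7,5) (7,5)
{E/M/In/g, E/M/In/k, E/M/Stay/g, E/M/Stay/k} → row (0,5) (0,5) (0,5) (0,5)
{A/C/In/g, A/M/In/g} → row (1,6) (1,6) (6,3) (6,3)
{A/C/In/k, A/M/In/k} → row (1,6) (1,6) (4,0) (4,0)
{A/C/Stay/g, A/C/Stay/k, A/M/Stay/g, A/M/Stay/k} → row (1,6) (1,6) (8,2) (0,4)
That's 5 distinct rows out of 16 strategies.

5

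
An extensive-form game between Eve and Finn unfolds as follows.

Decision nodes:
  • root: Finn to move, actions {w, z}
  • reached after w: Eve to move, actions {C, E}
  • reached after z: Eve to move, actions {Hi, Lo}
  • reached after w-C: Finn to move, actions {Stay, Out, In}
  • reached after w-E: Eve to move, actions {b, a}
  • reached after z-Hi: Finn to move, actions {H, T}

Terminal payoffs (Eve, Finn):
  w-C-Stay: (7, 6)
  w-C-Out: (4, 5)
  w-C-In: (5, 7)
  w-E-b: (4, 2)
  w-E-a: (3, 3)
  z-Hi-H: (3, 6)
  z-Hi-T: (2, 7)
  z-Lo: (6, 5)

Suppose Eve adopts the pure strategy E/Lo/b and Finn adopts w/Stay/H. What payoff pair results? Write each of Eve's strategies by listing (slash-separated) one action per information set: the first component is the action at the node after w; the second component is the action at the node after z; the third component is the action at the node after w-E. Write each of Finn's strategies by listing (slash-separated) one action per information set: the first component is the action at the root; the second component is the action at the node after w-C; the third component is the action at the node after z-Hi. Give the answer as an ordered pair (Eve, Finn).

Trace the play path from the root:
  Finn plays w
  Eve plays E at [w]
  Eve plays b at [w-E]
→ terminal payoff (4, 2).
(Eve's choice at the node after z is never reached on this path, so it doesn't affect the outcome.)

(4, 2)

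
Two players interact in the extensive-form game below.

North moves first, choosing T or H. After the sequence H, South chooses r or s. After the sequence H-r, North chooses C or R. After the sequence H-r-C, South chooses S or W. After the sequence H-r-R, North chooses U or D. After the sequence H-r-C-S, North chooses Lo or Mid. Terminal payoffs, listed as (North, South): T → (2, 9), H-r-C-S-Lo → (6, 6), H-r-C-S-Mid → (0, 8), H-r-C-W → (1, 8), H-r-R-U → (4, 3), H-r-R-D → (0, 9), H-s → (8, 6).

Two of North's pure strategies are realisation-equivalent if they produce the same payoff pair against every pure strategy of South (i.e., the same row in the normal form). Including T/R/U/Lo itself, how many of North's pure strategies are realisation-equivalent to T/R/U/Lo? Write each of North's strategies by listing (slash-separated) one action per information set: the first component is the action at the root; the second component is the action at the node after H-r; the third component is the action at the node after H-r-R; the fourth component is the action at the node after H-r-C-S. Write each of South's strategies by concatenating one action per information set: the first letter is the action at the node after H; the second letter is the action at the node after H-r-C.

8

Row for T/R/U/Lo (columns rS, rW, sS, sW): (2,9) (2,9) (2,9) (2,9).
Under T/R/U/Lo, North's choice at the node after H-r and at the node after H-r-R and at the node after H-r-C-S can never be reached regardless of what South does, so varying those choices leaves every outcome unchanged.
Holding the reachable choices fixed and varying the unreachable ones freely already gives 2 × 2 × 2 = 8 equivalent strategies.
No other strategy reproduces this row, so those 8 are the full class: T/C/U/Lo, T/C/U/Mid, T/C/D/Lo, T/C/D/Mid, T/R/U/Lo, T/R/U/Mid, T/R/D/Lo, T/R/D/Mid.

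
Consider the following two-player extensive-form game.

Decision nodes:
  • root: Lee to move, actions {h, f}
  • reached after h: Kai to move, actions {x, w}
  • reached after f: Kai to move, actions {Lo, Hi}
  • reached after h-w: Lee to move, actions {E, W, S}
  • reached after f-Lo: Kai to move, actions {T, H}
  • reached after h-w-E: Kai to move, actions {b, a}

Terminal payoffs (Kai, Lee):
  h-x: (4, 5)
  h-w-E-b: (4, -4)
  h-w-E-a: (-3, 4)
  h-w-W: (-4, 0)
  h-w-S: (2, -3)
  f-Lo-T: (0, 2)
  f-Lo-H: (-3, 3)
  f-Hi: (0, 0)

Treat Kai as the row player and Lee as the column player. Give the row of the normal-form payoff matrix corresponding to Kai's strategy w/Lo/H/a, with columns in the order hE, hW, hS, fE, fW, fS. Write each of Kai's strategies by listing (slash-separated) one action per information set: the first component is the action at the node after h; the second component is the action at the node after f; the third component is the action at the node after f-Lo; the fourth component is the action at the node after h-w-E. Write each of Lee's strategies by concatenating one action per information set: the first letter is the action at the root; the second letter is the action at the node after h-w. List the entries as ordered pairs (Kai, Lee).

vs hE: Lee plays h → Kai plays w at [h] → Lee plays E at [h-w] → Kai plays a at [h-w-E] → (-3, 4)
vs hW: Lee plays h → Kai plays w at [h] → Lee plays W at [h-w] → (-4, 0)
vs hS: Lee plays h → Kai plays w at [h] → Lee plays S at [h-w] → (2, -3)
vs fE: Lee plays f → Kai plays Lo at [f] → Kai plays H at [f-Lo] → (-3, 3)
vs fW: Lee plays f → Kai plays Lo at [f] → Kai plays H at [f-Lo] → (-3, 3)
vs fS: Lee plays f → Kai plays Lo at [f] → Kai plays H at [f-Lo] → (-3, 3)

(-3,4) (-4,0) (2,-3) (-3,3) (-3,3) (-3,3)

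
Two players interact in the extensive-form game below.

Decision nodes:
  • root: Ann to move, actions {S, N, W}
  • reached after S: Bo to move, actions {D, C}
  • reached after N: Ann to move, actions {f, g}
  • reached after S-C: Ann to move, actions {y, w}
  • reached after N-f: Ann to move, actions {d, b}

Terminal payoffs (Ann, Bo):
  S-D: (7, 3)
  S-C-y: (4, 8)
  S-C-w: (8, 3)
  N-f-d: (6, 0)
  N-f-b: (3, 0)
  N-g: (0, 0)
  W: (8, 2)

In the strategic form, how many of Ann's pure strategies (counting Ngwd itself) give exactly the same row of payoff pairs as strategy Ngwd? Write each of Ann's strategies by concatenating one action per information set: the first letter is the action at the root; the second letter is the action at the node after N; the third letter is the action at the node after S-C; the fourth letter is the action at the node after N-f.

4

Row for Ngwd (columns D, C): (0,0) (0,0).
Under Ngwd, Ann's choice at the node after S-C and at the node after N-f can never be reached regardless of what Bo does, so varying those choices leaves every outcome unchanged.
Holding the reachable choices fixed and varying the unreachable ones freely already gives 2 × 2 = 4 equivalent strategies.
No other strategy reproduces this row, so those 4 are the full class: Ngyd, Ngyb, Ngwd, Ngwb.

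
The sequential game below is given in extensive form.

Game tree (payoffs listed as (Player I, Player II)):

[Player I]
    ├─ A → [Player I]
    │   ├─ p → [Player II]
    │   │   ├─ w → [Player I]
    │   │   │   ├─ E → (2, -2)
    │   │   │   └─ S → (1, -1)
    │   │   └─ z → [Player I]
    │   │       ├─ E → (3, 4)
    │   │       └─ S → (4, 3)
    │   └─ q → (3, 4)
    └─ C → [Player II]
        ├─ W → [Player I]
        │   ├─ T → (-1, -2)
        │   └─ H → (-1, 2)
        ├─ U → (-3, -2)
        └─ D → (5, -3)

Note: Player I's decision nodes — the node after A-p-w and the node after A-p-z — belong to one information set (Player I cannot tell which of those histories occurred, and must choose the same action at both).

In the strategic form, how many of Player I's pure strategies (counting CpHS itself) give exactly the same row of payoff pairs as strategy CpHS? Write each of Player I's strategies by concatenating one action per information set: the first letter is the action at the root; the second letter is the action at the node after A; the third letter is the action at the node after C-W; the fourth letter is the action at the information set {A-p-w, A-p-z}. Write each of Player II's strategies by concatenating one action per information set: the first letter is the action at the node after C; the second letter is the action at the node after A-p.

4

Row for CpHS (columns Ww, Wz, Uw, Uz, Dw, Dz): (-1,2) (-1,2) (-3,-2) (-3,-2) (5,-3) (5,-3).
Under CpHS, Player I's choice at the node after A and at the information set {A-p-w, A-p-z} can never be reached regardless of what Player II does, so varying those choices leaves every outcome unchanged.
Holding the reachable choices fixed and varying the unreachable ones freely already gives 2 × 2 = 4 equivalent strategies.
No other strategy reproduces this row, so those 4 are the full class: CpHE, CpHS, CqHE, CqHS.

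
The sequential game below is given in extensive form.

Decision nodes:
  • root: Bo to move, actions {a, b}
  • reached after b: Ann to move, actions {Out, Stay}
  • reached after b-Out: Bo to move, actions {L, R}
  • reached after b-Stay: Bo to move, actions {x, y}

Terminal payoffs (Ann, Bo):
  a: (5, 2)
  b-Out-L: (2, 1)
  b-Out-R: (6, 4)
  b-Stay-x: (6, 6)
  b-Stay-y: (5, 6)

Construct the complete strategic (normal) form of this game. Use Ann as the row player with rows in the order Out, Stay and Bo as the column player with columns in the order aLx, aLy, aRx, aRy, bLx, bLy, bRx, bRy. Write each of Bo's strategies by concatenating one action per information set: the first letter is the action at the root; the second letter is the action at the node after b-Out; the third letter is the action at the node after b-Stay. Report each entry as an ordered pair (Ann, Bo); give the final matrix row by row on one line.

          aLx      aLy      aRx      aRy      bLx      bLy      bRx      bRy
 Out    (5,2)    (5,2)    (5,2)    (5,2)    (2,1)    (2,1)    (6,4)    (6,4)
Stay    (5,2)    (5,2)    (5,2)    (5,2)    (6,6)    (5,6)    (6,6)    (5,6)

Out: (5,2) (5,2) (5,2) (5,2) (2,1) (2,1) (6,4) (6,4) | Stay: (5,2) (5,2) (5,2) (5,2) (6,6) (5,6) (6,6) (5,6)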